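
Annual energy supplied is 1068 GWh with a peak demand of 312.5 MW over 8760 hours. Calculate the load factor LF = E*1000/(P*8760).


LF = 1068 * 1000 / (312.5 * 8760) = 0.3901


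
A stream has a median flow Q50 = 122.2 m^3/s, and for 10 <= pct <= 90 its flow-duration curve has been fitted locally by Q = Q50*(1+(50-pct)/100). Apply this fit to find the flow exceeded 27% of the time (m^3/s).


Q = 122.2 * (1 + (50 - 27)/100) = 150.3060 m^3/s


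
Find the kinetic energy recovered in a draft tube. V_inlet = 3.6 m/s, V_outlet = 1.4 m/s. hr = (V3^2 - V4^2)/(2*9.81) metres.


hr = (3.6^2 - 1.4^2) / (2*9.81) = 0.5607 m


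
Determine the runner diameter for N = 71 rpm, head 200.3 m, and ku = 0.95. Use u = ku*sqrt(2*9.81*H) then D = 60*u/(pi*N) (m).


u = 0.95 * sqrt(2*9.81*200.3) = 59.5544 m/s
D = 60 * 59.5544 / (pi * 71) = 16.0198 m


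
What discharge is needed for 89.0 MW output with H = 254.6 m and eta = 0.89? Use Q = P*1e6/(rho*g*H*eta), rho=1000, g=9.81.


Q = 89.0 * 1e6 / (1000 * 9.81 * 254.6 * 0.89) = 40.0380 m^3/s


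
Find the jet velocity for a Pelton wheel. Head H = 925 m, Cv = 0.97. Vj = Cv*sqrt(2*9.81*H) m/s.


Vj = 0.97 * sqrt(2*9.81*925) = 130.6749 m/s


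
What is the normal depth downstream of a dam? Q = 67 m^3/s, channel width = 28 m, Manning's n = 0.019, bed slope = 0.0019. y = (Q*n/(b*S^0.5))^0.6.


y = (67 * 0.019 / (28 * 0.0019^0.5))^0.6 = 1.0256 m


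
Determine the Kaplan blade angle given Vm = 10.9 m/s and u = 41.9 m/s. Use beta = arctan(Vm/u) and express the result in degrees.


beta = arctan(10.9 / 41.9) = 14.5819 degrees


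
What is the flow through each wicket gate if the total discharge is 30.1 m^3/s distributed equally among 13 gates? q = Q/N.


q = 30.1 / 13 = 2.3154 m^3/s


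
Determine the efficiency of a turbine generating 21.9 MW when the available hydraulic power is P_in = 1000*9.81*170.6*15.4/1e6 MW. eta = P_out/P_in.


P_in = 1000 * 9.81 * 170.6 * 15.4 / 1e6 = 25.7732 MW
eta = 21.9 / 25.7732 = 0.8497


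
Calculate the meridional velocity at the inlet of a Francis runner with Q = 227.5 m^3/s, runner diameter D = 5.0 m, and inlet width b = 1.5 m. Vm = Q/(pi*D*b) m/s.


Vm = 227.5 / (pi * 5.0 * 1.5) = 9.6554 m/s


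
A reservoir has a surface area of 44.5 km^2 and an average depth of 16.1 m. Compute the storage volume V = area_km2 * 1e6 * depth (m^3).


V = 44.5 * 1e6 * 16.1 = 7.1645e+08 m^3


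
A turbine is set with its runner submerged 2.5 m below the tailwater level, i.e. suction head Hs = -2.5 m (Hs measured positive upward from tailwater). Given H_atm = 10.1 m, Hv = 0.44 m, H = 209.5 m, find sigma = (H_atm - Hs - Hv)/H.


sigma = (10.1 - (-2.5) - 0.44) / 209.5 = 0.0580


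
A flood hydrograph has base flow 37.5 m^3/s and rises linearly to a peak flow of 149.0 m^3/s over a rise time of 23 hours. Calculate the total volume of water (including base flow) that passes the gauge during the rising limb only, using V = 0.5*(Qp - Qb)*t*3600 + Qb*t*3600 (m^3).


V = 0.5*(149.0 - 37.5)*23*3600 + 37.5*23*3600 = 7.7211e+06 m^3


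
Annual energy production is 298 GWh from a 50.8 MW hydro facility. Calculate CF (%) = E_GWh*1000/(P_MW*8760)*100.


CF = 298 * 1000 / (50.8 * 8760) * 100 = 66.9651 %


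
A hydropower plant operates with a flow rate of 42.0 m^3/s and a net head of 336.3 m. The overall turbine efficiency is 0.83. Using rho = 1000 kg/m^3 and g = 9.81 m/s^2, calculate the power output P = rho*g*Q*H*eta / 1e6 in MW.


P = 1000 * 9.81 * 42.0 * 336.3 * 0.83 / 1e6 = 115.0067 MW


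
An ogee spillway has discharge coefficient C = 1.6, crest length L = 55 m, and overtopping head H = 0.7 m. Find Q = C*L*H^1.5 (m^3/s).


Q = 1.6 * 55 * 0.7^1.5 = 51.5383 m^3/s


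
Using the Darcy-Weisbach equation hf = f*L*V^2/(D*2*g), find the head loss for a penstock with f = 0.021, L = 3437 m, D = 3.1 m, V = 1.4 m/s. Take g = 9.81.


hf = 0.021 * 3437 * 1.4^2 / (3.1 * 2 * 9.81) = 2.3259 m


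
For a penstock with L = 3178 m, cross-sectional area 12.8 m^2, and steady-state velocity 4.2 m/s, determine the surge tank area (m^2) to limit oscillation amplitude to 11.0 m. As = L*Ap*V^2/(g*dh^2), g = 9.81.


As = 3178 * 12.8 * 4.2^2 / (9.81 * 11.0^2) = 604.5164 m^2


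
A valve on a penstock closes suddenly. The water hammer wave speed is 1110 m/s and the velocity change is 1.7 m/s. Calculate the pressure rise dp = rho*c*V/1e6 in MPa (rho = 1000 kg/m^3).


dp = 1000 * 1110 * 1.7 / 1e6 = 1.8870 MPa


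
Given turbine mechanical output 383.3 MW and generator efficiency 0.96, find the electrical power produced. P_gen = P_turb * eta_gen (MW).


P_gen = 383.3 * 0.96 = 367.9680 MW


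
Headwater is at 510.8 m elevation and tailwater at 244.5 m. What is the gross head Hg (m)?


Hg = 510.8 - 244.5 = 266.3000 m


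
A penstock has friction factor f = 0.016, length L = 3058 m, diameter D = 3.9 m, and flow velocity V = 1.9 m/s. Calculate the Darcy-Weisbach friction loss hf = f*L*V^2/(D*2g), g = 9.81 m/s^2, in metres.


hf = 0.016 * 3058 * 1.9^2 / (3.9 * 2 * 9.81) = 2.3083 m


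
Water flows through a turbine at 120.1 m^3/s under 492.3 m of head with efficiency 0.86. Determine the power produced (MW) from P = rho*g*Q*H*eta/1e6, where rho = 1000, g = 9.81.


P = 1000 * 9.81 * 120.1 * 492.3 * 0.86 / 1e6 = 498.8159 MW


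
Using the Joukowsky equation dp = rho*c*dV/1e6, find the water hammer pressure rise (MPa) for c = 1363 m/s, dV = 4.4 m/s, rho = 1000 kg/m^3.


dp = 1000 * 1363 * 4.4 / 1e6 = 5.9972 MPa


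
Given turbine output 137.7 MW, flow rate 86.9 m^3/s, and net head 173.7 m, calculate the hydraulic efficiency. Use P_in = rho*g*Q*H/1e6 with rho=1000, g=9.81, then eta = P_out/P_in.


P_in = 1000 * 9.81 * 86.9 * 173.7 / 1e6 = 148.0773 MW
eta = 137.7 / 148.0773 = 0.9299


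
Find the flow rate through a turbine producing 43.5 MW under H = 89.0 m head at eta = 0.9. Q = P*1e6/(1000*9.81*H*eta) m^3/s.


Q = 43.5 * 1e6 / (1000 * 9.81 * 89.0 * 0.9) = 55.3589 m^3/s


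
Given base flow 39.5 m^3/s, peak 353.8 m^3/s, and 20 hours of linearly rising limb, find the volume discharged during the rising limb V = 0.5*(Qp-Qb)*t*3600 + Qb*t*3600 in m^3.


V = 0.5*(353.8 - 39.5)*20*3600 + 39.5*20*3600 = 1.4159e+07 m^3


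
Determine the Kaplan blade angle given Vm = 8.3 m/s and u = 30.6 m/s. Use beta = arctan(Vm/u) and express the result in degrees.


beta = arctan(8.3 / 30.6) = 15.1759 degrees


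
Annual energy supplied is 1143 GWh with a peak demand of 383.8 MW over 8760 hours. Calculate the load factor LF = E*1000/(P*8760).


LF = 1143 * 1000 / (383.8 * 8760) = 0.3400


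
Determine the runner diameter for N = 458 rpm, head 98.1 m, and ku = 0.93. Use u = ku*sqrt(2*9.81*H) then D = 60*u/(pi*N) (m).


u = 0.93 * sqrt(2*9.81*98.1) = 40.8006 m/s
D = 60 * 40.8006 / (pi * 458) = 1.7014 m


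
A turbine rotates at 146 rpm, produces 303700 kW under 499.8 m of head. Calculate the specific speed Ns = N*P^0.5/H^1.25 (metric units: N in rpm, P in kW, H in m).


Ns = 146 * 303700^0.5 / 499.8^1.25 = 34.0471


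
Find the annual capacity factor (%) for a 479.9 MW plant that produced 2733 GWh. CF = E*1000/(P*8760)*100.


CF = 2733 * 1000 / (479.9 * 8760) * 100 = 65.0107 %


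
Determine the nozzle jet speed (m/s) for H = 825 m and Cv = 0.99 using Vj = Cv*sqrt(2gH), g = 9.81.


Vj = 0.99 * sqrt(2*9.81*825) = 125.9539 m/s


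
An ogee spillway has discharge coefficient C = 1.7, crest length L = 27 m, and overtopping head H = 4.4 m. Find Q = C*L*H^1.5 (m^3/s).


Q = 1.7 * 27 * 4.4^1.5 = 423.6349 m^3/s


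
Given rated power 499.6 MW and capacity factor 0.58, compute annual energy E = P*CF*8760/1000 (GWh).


E = 499.6 * 0.58 * 8760 / 1000 = 2538.3677 GWh


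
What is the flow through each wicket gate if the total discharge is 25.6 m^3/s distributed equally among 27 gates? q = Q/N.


q = 25.6 / 27 = 0.9481 m^3/s


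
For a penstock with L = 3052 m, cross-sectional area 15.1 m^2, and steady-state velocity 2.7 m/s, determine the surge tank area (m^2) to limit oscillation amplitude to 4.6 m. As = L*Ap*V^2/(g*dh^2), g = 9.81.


As = 3052 * 15.1 * 2.7^2 / (9.81 * 4.6^2) = 1618.4688 m^2


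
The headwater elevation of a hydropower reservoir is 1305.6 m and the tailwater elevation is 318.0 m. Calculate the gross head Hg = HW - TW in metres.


Hg = 1305.6 - 318.0 = 987.6000 m


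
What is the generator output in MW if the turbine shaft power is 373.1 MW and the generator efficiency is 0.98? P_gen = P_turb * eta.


P_gen = 373.1 * 0.98 = 365.6380 MW


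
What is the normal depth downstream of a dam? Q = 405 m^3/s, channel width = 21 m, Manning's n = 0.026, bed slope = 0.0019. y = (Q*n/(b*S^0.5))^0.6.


y = (405 * 0.026 / (21 * 0.0019^0.5))^0.6 = 4.3301 m


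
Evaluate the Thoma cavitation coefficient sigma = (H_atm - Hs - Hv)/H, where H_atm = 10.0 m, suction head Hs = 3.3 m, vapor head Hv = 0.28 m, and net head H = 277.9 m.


sigma = (10.0 - 3.3 - 0.28) / 277.9 = 0.0231


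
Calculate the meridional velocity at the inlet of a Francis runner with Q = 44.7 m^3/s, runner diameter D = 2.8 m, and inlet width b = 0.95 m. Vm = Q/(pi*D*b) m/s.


Vm = 44.7 / (pi * 2.8 * 0.95) = 5.3490 m/s


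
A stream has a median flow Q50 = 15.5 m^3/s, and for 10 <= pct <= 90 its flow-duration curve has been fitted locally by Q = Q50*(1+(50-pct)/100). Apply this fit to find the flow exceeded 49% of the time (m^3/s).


Q = 15.5 * (1 + (50 - 49)/100) = 15.6550 m^3/s


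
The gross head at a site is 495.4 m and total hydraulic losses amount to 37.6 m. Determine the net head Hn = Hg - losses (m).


Hn = 495.4 - 37.6 = 457.8000 m


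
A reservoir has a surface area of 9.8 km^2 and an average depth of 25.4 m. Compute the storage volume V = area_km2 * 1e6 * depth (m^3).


V = 9.8 * 1e6 * 25.4 = 2.4892e+08 m^3


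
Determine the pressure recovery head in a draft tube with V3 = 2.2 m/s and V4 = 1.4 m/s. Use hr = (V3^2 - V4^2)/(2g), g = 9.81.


hr = (2.2^2 - 1.4^2) / (2*9.81) = 0.1468 m


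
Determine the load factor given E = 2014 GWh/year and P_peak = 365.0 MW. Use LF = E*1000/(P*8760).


LF = 2014 * 1000 / (365.0 * 8760) = 0.6299


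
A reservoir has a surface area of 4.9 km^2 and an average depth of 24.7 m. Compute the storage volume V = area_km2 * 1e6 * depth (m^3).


V = 4.9 * 1e6 * 24.7 = 1.2103e+08 m^3


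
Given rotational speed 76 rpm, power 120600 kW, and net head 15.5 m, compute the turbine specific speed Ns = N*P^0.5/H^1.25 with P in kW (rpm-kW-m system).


Ns = 76 * 120600^0.5 / 15.5^1.25 = 858.1686


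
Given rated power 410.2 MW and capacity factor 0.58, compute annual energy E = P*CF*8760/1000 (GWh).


E = 410.2 * 0.58 * 8760 / 1000 = 2084.1442 GWh


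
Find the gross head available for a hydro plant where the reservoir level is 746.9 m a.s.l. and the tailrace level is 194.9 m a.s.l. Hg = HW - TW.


Hg = 746.9 - 194.9 = 552.0000 m


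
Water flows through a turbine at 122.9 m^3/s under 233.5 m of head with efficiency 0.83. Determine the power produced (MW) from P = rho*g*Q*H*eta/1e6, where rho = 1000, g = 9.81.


P = 1000 * 9.81 * 122.9 * 233.5 * 0.83 / 1e6 = 233.6608 MW


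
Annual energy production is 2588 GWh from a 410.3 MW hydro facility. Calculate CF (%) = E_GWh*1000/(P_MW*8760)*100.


CF = 2588 * 1000 / (410.3 * 8760) * 100 = 72.0043 %


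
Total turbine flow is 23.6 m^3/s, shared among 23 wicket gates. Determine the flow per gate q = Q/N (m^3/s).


q = 23.6 / 23 = 1.0261 m^3/s


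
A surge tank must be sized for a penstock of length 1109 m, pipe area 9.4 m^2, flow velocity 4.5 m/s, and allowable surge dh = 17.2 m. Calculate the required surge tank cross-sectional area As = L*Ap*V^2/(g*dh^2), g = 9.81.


As = 1109 * 9.4 * 4.5^2 / (9.81 * 17.2^2) = 72.7375 m^2


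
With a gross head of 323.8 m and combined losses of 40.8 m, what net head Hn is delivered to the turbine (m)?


Hn = 323.8 - 40.8 = 283.0000 m


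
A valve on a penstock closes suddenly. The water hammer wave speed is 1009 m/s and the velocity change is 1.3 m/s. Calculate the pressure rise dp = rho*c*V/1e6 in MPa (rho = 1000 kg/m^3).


dp = 1000 * 1009 * 1.3 / 1e6 = 1.3117 MPa


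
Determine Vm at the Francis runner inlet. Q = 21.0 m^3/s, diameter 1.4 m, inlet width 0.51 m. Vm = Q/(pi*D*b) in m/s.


Vm = 21.0 / (pi * 1.4 * 0.51) = 9.3621 m/s


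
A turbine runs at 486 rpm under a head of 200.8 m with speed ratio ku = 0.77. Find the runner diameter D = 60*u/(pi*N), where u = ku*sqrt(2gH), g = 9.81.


u = 0.77 * sqrt(2*9.81*200.8) = 48.3306 m/s
D = 60 * 48.3306 / (pi * 486) = 1.8993 m


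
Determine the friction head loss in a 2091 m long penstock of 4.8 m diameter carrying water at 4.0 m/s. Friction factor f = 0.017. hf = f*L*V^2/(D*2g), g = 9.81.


hf = 0.017 * 2091 * 4.0^2 / (4.8 * 2 * 9.81) = 6.0392 m


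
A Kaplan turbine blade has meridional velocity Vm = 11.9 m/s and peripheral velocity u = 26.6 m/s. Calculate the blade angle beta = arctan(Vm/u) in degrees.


beta = arctan(11.9 / 26.6) = 24.1022 degrees


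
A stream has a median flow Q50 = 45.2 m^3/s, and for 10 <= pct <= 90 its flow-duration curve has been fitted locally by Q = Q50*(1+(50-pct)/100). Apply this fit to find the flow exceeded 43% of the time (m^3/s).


Q = 45.2 * (1 + (50 - 43)/100) = 48.3640 m^3/s


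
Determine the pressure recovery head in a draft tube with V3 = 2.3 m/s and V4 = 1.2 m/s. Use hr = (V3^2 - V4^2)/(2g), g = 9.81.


hr = (2.3^2 - 1.2^2) / (2*9.81) = 0.1962 m


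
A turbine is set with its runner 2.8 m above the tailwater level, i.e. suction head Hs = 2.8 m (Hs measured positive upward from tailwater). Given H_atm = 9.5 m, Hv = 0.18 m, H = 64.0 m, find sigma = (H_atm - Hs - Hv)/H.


sigma = (9.5 - 2.8 - 0.18) / 64.0 = 0.1019


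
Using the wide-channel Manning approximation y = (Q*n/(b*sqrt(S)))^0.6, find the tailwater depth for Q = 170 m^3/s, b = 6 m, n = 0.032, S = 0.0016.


y = (170 * 0.032 / (6 * 0.0016^0.5))^0.6 = 6.5048 m


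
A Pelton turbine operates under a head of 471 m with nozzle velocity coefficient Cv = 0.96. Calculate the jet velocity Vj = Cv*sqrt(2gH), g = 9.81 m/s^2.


Vj = 0.96 * sqrt(2*9.81*471) = 92.2850 m/s


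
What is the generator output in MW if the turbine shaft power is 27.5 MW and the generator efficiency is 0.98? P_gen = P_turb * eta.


P_gen = 27.5 * 0.98 = 26.9500 MW


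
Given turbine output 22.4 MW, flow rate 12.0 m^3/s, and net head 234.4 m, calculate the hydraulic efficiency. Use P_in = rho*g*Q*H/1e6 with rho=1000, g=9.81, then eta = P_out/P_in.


P_in = 1000 * 9.81 * 12.0 * 234.4 / 1e6 = 27.5936 MW
eta = 22.4 / 27.5936 = 0.8118


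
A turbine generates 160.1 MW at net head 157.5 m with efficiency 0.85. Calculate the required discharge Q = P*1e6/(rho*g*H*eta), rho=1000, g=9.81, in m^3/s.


Q = 160.1 * 1e6 / (1000 * 9.81 * 157.5 * 0.85) = 121.9054 m^3/s


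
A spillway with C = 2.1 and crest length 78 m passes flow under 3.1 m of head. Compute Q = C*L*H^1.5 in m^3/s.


Q = 2.1 * 78 * 3.1^1.5 = 894.0389 m^3/s


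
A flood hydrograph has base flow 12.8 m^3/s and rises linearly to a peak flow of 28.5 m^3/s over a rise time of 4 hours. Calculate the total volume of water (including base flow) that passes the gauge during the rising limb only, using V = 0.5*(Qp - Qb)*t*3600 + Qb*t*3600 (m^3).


V = 0.5*(28.5 - 12.8)*4*3600 + 12.8*4*3600 = 297360.0000 m^3


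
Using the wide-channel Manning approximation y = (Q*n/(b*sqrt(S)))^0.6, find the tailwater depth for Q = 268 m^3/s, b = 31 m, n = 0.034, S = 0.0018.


y = (268 * 0.034 / (31 * 0.0018^0.5))^0.6 = 3.1943 m


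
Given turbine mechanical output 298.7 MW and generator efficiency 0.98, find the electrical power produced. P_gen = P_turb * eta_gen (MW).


P_gen = 298.7 * 0.98 = 292.7260 MW


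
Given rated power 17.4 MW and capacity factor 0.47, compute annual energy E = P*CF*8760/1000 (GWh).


E = 17.4 * 0.47 * 8760 / 1000 = 71.6393 GWh


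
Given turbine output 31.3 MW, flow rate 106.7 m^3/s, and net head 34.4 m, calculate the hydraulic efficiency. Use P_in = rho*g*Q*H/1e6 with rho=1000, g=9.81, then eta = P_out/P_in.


P_in = 1000 * 9.81 * 106.7 * 34.4 / 1e6 = 36.0074 MW
eta = 31.3 / 36.0074 = 0.8693


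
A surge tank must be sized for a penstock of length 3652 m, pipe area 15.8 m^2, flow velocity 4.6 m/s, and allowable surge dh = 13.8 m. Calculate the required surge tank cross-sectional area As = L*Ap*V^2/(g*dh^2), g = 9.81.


As = 3652 * 15.8 * 4.6^2 / (9.81 * 13.8^2) = 653.5463 m^2


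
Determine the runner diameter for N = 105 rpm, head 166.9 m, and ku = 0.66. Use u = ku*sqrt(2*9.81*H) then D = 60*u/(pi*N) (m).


u = 0.66 * sqrt(2*9.81*166.9) = 37.7678 m/s
D = 60 * 37.7678 / (pi * 105) = 6.8696 m


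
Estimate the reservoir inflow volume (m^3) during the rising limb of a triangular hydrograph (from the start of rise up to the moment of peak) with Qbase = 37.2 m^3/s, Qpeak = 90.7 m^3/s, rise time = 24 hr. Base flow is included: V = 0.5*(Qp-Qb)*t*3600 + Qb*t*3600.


V = 0.5*(90.7 - 37.2)*24*3600 + 37.2*24*3600 = 5.5253e+06 m^3


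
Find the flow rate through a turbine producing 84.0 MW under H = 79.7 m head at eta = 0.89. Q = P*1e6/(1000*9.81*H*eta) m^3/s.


Q = 84.0 * 1e6 / (1000 * 9.81 * 79.7 * 0.89) = 120.7152 m^3/s


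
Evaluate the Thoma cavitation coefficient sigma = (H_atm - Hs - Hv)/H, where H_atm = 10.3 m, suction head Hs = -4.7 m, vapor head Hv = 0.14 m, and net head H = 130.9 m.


sigma = (10.3 - (-4.7) - 0.14) / 130.9 = 0.1135


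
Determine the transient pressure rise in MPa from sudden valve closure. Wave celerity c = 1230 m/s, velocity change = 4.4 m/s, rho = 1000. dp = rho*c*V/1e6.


dp = 1000 * 1230 * 4.4 / 1e6 = 5.4120 MPa


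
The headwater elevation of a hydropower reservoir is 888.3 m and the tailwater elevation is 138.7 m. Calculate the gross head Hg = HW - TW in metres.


Hg = 888.3 - 138.7 = 749.6000 m


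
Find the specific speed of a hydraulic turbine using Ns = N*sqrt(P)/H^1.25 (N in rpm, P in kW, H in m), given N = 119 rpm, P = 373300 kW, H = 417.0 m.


Ns = 119 * 373300^0.5 / 417.0^1.25 = 38.5839


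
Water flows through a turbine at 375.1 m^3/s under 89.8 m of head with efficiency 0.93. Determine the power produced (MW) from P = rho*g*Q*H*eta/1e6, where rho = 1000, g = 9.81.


P = 1000 * 9.81 * 375.1 * 89.8 * 0.93 / 1e6 = 307.3091 MW


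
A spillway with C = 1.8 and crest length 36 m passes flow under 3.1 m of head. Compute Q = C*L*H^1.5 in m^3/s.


Q = 1.8 * 36 * 3.1^1.5 = 353.6857 m^3/s


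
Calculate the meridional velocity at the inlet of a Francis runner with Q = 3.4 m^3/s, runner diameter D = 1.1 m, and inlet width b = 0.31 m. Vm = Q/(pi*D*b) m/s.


Vm = 3.4 / (pi * 1.1 * 0.31) = 3.1738 m/s


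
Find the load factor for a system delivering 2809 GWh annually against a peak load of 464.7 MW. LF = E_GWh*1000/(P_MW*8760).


LF = 2809 * 1000 / (464.7 * 8760) = 0.6900


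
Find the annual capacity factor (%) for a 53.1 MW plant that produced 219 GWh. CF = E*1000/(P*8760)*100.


CF = 219 * 1000 / (53.1 * 8760) * 100 = 47.0810 %


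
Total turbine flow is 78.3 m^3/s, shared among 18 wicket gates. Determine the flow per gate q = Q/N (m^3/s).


q = 78.3 / 18 = 4.3500 m^3/s


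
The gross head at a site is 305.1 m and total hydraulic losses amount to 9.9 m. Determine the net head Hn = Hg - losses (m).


Hn = 305.1 - 9.9 = 295.2000 m


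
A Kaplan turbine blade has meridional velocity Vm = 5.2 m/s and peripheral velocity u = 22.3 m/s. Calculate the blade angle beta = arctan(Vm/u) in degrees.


beta = arctan(5.2 / 22.3) = 13.1259 degrees


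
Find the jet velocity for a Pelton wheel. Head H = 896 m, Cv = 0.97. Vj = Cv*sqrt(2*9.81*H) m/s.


Vj = 0.97 * sqrt(2*9.81*896) = 128.6101 m/s


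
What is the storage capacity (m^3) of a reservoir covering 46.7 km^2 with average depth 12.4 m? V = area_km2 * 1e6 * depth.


V = 46.7 * 1e6 * 12.4 = 5.7908e+08 m^3


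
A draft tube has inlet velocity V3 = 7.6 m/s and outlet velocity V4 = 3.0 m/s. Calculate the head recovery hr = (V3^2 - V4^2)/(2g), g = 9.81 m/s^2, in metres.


hr = (7.6^2 - 3.0^2) / (2*9.81) = 2.4852 m


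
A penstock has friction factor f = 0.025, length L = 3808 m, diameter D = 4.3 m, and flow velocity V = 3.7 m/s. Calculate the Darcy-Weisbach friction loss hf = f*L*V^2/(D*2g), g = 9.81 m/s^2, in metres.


hf = 0.025 * 3808 * 3.7^2 / (4.3 * 2 * 9.81) = 15.4480 m


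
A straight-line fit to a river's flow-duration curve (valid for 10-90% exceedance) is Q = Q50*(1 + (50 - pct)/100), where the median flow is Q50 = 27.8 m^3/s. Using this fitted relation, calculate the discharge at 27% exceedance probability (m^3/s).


Q = 27.8 * (1 + (50 - 27)/100) = 34.1940 m^3/s


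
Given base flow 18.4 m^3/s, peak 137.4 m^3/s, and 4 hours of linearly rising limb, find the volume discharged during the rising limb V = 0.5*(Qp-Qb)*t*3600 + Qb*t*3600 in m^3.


V = 0.5*(137.4 - 18.4)*4*3600 + 18.4*4*3600 = 1.1218e+06 m^3


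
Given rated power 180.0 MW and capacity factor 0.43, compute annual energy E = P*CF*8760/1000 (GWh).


E = 180.0 * 0.43 * 8760 / 1000 = 678.0240 GWh


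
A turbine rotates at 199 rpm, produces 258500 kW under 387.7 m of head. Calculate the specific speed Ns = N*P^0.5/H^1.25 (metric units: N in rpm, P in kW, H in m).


Ns = 199 * 258500^0.5 / 387.7^1.25 = 58.8117


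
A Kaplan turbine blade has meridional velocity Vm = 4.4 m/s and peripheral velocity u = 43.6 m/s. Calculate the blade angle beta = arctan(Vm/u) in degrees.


beta = arctan(4.4 / 43.6) = 5.7626 degrees


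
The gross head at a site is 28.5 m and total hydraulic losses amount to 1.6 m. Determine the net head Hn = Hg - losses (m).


Hn = 28.5 - 1.6 = 26.9000 m


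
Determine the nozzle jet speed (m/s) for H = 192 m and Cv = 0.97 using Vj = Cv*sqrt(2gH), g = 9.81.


Vj = 0.97 * sqrt(2*9.81*192) = 59.5349 m/s


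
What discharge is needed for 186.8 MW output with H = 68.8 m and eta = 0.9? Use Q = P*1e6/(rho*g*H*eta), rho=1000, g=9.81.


Q = 186.8 * 1e6 / (1000 * 9.81 * 68.8 * 0.9) = 307.5225 m^3/s


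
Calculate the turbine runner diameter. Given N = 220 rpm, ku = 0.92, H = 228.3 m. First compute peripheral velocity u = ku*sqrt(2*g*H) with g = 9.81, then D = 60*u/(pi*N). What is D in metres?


u = 0.92 * sqrt(2*9.81*228.3) = 61.5730 m/s
D = 60 * 61.5730 / (pi * 220) = 5.3453 m


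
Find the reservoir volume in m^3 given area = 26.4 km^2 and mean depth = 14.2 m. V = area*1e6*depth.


V = 26.4 * 1e6 * 14.2 = 3.7488e+08 m^3


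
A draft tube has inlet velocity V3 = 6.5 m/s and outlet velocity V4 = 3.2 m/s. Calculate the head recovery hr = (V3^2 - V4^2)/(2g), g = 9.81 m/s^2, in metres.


hr = (6.5^2 - 3.2^2) / (2*9.81) = 1.6315 m


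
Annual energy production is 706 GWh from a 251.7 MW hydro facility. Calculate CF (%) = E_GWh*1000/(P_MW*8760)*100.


CF = 706 * 1000 / (251.7 * 8760) * 100 = 32.0197 %


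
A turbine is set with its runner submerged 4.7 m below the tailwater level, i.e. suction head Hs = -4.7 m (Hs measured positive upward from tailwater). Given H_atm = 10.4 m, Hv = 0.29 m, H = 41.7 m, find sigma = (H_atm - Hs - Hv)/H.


sigma = (10.4 - (-4.7) - 0.29) / 41.7 = 0.3552


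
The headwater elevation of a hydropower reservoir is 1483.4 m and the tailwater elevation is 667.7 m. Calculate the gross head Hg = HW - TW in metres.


Hg = 1483.4 - 667.7 = 815.7000 m


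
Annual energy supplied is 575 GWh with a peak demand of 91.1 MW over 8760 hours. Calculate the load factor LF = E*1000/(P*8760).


LF = 575 * 1000 / (91.1 * 8760) = 0.7205


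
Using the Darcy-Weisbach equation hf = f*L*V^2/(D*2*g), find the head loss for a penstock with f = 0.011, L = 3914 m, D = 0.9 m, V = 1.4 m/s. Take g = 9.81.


hf = 0.011 * 3914 * 1.4^2 / (0.9 * 2 * 9.81) = 4.7789 m


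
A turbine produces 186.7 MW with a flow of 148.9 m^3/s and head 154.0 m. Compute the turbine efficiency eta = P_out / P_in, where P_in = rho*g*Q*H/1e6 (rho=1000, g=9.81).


P_in = 1000 * 9.81 * 148.9 * 154.0 / 1e6 = 224.9492 MW
eta = 186.7 / 224.9492 = 0.8300


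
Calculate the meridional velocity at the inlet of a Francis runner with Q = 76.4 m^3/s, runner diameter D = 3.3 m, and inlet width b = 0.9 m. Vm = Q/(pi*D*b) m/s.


Vm = 76.4 / (pi * 3.3 * 0.9) = 8.1882 m/s


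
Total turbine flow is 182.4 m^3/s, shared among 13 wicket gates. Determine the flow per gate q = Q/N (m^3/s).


q = 182.4 / 13 = 14.0308 m^3/s


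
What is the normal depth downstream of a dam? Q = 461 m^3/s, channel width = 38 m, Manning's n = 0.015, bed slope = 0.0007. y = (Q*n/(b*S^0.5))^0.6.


y = (461 * 0.015 / (38 * 0.0007^0.5))^0.6 = 3.1804 m


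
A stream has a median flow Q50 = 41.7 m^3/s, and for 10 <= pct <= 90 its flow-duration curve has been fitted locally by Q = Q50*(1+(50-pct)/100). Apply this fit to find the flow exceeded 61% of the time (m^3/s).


Q = 41.7 * (1 + (50 - 61)/100) = 37.1130 m^3/s


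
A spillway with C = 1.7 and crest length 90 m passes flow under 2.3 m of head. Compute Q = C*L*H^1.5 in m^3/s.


Q = 1.7 * 90 * 2.3^1.5 = 533.6828 m^3/s


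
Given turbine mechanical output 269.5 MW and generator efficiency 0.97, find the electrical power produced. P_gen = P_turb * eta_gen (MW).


P_gen = 269.5 * 0.97 = 261.4150 MW


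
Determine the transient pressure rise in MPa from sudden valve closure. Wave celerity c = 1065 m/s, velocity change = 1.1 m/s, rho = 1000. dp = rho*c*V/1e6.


dp = 1000 * 1065 * 1.1 / 1e6 = 1.1715 MPa


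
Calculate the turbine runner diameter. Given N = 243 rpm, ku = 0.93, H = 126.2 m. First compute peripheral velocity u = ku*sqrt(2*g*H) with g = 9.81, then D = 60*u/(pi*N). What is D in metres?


u = 0.93 * sqrt(2*9.81*126.2) = 46.2767 m/s
D = 60 * 46.2767 / (pi * 243) = 3.6371 m


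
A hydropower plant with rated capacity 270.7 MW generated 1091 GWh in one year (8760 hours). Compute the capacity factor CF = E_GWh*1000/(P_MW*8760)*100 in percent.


CF = 1091 * 1000 / (270.7 * 8760) * 100 = 46.0079 %


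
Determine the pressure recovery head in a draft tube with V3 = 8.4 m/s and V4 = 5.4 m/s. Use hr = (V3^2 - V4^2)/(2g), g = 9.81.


hr = (8.4^2 - 5.4^2) / (2*9.81) = 2.1101 m


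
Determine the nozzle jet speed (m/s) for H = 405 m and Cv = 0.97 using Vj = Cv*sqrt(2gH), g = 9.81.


Vj = 0.97 * sqrt(2*9.81*405) = 86.4667 m/s


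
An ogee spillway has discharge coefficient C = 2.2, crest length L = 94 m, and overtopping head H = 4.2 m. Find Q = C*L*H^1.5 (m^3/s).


Q = 2.2 * 94 * 4.2^1.5 = 1780.0183 m^3/s


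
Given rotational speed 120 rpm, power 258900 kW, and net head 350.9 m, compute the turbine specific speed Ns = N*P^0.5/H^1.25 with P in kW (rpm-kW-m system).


Ns = 120 * 258900^0.5 / 350.9^1.25 = 40.2039


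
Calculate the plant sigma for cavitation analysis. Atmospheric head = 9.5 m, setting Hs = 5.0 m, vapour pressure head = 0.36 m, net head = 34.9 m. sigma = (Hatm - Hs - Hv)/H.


sigma = (9.5 - 5.0 - 0.36) / 34.9 = 0.1186


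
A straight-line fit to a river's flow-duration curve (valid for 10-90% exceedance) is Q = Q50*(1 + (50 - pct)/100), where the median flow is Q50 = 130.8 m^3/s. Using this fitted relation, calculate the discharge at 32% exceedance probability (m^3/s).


Q = 130.8 * (1 + (50 - 32)/100) = 154.3440 m^3/s


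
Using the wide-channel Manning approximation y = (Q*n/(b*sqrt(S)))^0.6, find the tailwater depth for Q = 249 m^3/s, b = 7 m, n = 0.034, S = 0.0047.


y = (249 * 0.034 / (7 * 0.0047^0.5))^0.6 = 5.5965 m


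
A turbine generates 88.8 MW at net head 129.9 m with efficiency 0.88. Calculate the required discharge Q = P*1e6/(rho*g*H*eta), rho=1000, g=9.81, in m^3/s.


Q = 88.8 * 1e6 / (1000 * 9.81 * 129.9 * 0.88) = 79.1867 m^3/s


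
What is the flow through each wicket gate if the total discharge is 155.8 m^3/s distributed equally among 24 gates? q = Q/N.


q = 155.8 / 24 = 6.4917 m^3/s


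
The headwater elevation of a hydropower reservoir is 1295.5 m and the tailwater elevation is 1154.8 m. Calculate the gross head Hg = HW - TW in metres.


Hg = 1295.5 - 1154.8 = 140.7000 m


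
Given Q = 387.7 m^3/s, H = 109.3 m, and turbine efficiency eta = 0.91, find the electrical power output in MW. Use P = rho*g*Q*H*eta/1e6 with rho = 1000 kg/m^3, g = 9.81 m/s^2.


P = 1000 * 9.81 * 387.7 * 109.3 * 0.91 / 1e6 = 378.2913 MW


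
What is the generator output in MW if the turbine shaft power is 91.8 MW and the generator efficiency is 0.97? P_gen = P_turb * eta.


P_gen = 91.8 * 0.97 = 89.0460 MW


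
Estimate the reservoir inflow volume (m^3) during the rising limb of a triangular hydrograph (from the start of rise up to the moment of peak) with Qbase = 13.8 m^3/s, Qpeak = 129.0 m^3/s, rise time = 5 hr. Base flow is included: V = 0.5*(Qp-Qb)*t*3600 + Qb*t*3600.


V = 0.5*(129.0 - 13.8)*5*3600 + 13.8*5*3600 = 1.2852e+06 m^3


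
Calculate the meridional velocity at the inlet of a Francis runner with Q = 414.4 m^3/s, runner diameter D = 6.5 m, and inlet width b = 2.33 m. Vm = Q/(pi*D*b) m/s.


Vm = 414.4 / (pi * 6.5 * 2.33) = 8.7096 m/s


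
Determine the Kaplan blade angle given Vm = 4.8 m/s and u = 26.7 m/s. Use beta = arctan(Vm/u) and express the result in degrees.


beta = arctan(4.8 / 26.7) = 10.1915 degrees


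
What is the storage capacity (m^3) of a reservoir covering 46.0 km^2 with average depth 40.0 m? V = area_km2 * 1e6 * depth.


V = 46.0 * 1e6 * 40.0 = 1.8400e+09 m^3


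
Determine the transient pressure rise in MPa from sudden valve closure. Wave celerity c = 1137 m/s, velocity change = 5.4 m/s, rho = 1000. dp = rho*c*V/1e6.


dp = 1000 * 1137 * 5.4 / 1e6 = 6.1398 MPa


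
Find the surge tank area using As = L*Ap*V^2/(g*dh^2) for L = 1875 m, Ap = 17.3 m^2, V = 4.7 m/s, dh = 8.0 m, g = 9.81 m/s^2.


As = 1875 * 17.3 * 4.7^2 / (9.81 * 8.0^2) = 1141.2850 m^2


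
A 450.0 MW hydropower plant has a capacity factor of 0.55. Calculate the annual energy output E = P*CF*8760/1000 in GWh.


E = 450.0 * 0.55 * 8760 / 1000 = 2168.1000 GWh


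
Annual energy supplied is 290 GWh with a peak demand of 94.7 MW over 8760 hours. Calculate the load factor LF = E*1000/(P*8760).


LF = 290 * 1000 / (94.7 * 8760) = 0.3496


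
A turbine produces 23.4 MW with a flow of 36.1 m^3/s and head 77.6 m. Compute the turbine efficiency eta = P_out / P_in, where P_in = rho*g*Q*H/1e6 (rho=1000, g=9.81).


P_in = 1000 * 9.81 * 36.1 * 77.6 / 1e6 = 27.4813 MW
eta = 23.4 / 27.4813 = 0.8515


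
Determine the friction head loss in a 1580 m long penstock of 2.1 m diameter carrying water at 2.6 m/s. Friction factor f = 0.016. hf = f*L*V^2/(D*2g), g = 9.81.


hf = 0.016 * 1580 * 2.6^2 / (2.1 * 2 * 9.81) = 4.1477 m


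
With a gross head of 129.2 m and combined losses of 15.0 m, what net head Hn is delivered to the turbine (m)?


Hn = 129.2 - 15.0 = 114.2000 m


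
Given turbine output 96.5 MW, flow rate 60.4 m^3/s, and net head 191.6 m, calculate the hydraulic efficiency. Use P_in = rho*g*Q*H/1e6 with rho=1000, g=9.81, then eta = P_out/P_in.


P_in = 1000 * 9.81 * 60.4 * 191.6 / 1e6 = 113.5276 MW
eta = 96.5 / 113.5276 = 0.8500


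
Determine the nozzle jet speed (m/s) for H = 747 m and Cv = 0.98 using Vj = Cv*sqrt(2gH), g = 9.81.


Vj = 0.98 * sqrt(2*9.81*747) = 118.6413 m/s


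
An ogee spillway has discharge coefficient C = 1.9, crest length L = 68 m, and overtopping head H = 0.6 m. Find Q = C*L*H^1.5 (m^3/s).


Q = 1.9 * 68 * 0.6^1.5 = 60.0467 m^3/s


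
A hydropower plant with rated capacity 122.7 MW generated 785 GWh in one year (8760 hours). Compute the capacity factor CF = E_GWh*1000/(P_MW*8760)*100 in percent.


CF = 785 * 1000 / (122.7 * 8760) * 100 = 73.0333 %


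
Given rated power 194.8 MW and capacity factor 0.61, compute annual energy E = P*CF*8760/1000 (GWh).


E = 194.8 * 0.61 * 8760 / 1000 = 1040.9333 GWh


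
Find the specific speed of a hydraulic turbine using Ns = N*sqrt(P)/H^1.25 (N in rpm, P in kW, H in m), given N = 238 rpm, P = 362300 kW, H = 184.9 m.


Ns = 238 * 362300^0.5 / 184.9^1.25 = 210.1067


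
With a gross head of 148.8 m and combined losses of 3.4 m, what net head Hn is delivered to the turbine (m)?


Hn = 148.8 - 3.4 = 145.4000 m


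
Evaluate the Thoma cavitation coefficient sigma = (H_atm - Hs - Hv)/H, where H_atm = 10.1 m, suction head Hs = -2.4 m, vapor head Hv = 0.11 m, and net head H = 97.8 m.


sigma = (10.1 - (-2.4) - 0.11) / 97.8 = 0.1267


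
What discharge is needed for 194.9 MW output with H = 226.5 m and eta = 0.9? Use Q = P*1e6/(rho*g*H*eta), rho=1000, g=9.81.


Q = 194.9 * 1e6 / (1000 * 9.81 * 226.5 * 0.9) = 97.4613 m^3/s


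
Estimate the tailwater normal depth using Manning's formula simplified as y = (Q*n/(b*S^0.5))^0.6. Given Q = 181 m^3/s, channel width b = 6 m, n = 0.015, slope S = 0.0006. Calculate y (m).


y = (181 * 0.015 / (6 * 0.0006^0.5))^0.6 = 5.7534 m


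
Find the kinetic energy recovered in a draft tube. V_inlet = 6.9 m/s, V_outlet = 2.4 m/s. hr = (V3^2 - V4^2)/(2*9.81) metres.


hr = (6.9^2 - 2.4^2) / (2*9.81) = 2.1330 m


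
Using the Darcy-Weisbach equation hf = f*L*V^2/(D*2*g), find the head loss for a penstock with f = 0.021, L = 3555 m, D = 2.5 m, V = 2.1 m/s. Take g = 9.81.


hf = 0.021 * 3555 * 2.1^2 / (2.5 * 2 * 9.81) = 6.7121 m


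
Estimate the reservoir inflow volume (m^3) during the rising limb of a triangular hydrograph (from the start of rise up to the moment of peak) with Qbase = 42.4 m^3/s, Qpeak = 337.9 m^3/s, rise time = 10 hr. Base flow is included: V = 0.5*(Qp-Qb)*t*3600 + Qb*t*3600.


V = 0.5*(337.9 - 42.4)*10*3600 + 42.4*10*3600 = 6.8454e+06 m^3


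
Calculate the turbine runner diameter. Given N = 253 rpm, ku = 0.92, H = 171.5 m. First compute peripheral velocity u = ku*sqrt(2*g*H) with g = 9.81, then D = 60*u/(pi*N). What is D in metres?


u = 0.92 * sqrt(2*9.81*171.5) = 53.3666 m/s
D = 60 * 53.3666 / (pi * 253) = 4.0286 m


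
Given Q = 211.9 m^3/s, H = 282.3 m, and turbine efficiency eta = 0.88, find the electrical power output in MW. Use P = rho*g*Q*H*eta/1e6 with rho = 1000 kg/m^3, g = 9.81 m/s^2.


P = 1000 * 9.81 * 211.9 * 282.3 * 0.88 / 1e6 = 516.4087 MW


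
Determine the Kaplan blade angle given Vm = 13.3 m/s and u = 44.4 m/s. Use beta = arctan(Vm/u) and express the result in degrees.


beta = arctan(13.3 / 44.4) = 16.6756 degrees


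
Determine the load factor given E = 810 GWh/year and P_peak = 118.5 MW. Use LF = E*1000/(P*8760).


LF = 810 * 1000 / (118.5 * 8760) = 0.7803


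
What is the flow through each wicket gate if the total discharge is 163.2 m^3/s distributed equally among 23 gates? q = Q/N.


q = 163.2 / 23 = 7.0957 m^3/s


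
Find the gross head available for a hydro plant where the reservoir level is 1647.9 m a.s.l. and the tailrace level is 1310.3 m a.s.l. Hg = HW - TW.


Hg = 1647.9 - 1310.3 = 337.6000 m


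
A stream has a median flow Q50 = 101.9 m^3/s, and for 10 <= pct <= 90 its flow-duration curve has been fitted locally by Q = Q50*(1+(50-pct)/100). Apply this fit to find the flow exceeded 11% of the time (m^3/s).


Q = 101.9 * (1 + (50 - 11)/100) = 141.6410 m^3/s


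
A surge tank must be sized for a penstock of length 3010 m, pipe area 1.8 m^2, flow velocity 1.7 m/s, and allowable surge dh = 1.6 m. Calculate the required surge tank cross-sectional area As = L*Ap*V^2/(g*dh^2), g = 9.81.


As = 3010 * 1.8 * 1.7^2 / (9.81 * 1.6^2) = 623.4877 m^2


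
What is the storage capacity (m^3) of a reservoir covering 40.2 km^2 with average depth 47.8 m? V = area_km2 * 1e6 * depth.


V = 40.2 * 1e6 * 47.8 = 1.9216e+09 m^3


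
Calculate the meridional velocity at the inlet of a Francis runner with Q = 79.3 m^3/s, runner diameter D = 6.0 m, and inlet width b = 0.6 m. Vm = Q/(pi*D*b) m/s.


Vm = 79.3 / (pi * 6.0 * 0.6) = 7.0117 m/s


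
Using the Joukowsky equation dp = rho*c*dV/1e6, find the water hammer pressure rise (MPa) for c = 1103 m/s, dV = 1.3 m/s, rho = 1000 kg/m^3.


dp = 1000 * 1103 * 1.3 / 1e6 = 1.4339 MPa


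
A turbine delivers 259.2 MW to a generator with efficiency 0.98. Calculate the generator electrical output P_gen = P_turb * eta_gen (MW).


P_gen = 259.2 * 0.98 = 254.0160 MW


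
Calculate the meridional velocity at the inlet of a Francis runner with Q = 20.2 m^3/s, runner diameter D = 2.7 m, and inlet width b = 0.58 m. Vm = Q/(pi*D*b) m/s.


Vm = 20.2 / (pi * 2.7 * 0.58) = 4.1059 m/s


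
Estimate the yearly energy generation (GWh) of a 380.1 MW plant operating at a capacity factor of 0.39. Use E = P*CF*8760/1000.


E = 380.1 * 0.39 * 8760 / 1000 = 1298.5736 GWh


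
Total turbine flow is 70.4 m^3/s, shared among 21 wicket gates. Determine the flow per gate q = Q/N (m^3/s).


q = 70.4 / 21 = 3.3524 m^3/s


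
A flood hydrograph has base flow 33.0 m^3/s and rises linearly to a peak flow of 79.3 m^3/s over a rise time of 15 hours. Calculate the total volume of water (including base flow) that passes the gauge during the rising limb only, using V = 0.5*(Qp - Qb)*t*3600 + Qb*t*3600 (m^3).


V = 0.5*(79.3 - 33.0)*15*3600 + 33.0*15*3600 = 3.0321e+06 m^3


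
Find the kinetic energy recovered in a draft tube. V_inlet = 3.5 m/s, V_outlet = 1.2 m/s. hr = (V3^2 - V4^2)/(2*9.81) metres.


hr = (3.5^2 - 1.2^2) / (2*9.81) = 0.5510 m


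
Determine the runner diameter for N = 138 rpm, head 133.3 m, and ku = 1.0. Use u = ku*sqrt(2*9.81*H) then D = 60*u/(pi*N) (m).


u = 1.0 * sqrt(2*9.81*133.3) = 51.1405 m/s
D = 60 * 51.1405 / (pi * 138) = 7.0776 m


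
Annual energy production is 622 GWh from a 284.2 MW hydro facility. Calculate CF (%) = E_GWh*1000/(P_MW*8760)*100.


CF = 622 * 1000 / (284.2 * 8760) * 100 = 24.9840 %


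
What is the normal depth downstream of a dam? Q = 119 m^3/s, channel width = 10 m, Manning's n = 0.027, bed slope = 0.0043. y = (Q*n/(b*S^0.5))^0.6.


y = (119 * 0.027 / (10 * 0.0043^0.5))^0.6 = 2.5948 m


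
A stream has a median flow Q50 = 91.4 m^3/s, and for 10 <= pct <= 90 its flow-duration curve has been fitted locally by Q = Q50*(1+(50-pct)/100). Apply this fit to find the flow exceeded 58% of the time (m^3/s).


Q = 91.4 * (1 + (50 - 58)/100) = 84.0880 m^3/s


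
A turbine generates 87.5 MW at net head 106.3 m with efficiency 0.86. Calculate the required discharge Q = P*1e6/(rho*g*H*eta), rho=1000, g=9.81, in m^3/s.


Q = 87.5 * 1e6 / (1000 * 9.81 * 106.3 * 0.86) = 97.5680 m^3/s


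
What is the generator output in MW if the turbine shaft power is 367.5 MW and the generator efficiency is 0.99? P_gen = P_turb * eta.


P_gen = 367.5 * 0.99 = 363.8250 MW


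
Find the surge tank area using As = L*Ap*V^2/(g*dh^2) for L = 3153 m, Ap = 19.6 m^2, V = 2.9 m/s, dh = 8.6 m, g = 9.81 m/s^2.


As = 3153 * 19.6 * 2.9^2 / (9.81 * 8.6^2) = 716.3250 m^2


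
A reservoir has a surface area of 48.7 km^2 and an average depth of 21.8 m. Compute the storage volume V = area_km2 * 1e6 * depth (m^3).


V = 48.7 * 1e6 * 21.8 = 1.0617e+09 m^3


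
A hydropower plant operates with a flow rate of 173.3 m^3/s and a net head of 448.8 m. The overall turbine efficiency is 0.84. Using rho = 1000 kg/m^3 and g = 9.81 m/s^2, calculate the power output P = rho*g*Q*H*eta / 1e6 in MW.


P = 1000 * 9.81 * 173.3 * 448.8 * 0.84 / 1e6 = 640.9139 MW


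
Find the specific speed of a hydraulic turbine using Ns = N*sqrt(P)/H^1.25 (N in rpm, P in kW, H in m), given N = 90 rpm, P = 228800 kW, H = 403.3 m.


Ns = 90 * 228800^0.5 / 403.3^1.25 = 23.8196
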